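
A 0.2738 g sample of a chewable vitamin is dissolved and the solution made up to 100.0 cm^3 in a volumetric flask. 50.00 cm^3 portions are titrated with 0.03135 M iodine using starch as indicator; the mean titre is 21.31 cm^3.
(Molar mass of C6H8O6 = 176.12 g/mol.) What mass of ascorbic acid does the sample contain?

C6H8O6 + I2 → C6H6O6 + 2 HI
n(I2) per titration = 0.02131 × 0.03135 = 6.681 × 10^-4 mol
n(C6H8O6) in each aliquot = 6.681 × 10^-4 mol (1:1 ratio)
n(C6H8O6) in the whole flask = 6.681 × 10^-4 × 100.0/50.00 = 1.336 × 10^-3 mol
mass of C6H8O6 = 1.336 × 10^-3 × 176.12 = 0.2353 g

0.2353 g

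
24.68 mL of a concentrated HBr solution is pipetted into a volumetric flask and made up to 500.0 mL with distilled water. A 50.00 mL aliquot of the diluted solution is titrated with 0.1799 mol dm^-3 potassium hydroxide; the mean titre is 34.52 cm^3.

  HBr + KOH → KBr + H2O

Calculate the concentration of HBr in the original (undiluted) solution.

n(KOH) = 0.03452 × 0.1799 = 6.210 × 10^-3 mol
n(HBr) in the aliquot = 6.210 × 10^-3 mol (1:1 ratio)
[HBr]_dilute = 6.210 × 10^-3 / 0.05000 = 0.1242 mol/L
Dilution factor = 500.0 / 24.68 = 20.26
[HBr]_stock = 0.1242 × 20.26 = 2.516 mol/L

2.516 mol/L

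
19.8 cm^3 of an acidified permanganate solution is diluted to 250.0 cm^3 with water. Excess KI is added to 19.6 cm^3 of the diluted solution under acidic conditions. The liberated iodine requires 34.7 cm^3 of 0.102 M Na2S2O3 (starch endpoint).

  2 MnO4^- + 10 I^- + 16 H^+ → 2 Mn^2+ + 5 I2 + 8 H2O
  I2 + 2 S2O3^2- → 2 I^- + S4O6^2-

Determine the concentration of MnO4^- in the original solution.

0.456 M

n(S2O3^2-) = 0.0347 × 0.102 = 3.54 × 10^-3 mol
n(I2) = n(S2O3^2-)/2 = 1.77 × 10^-3 mol
From the 2:5 ratio, n(MnO4^-) in the aliquot = 2/5 × 1.77 × 10^-3 = 7.08 × 10^-4 mol
[MnO4^-]_dilute = 7.08 × 10^-4 / 0.0196 = 0.0361 mol/L
[MnO4^-]_original = 0.0361 × 250.0/19.8 = 0.456 mol/L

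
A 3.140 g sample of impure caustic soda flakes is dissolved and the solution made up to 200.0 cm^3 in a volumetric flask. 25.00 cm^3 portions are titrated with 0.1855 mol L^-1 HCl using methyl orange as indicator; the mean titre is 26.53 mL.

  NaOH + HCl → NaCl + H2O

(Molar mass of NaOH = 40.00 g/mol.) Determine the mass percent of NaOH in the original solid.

50.15 %

n(HCl) per titration = 0.02653 × 0.1855 = 4.921 × 10^-3 mol
n(NaOH) in each aliquot = 4.921 × 10^-3 mol (1:1 ratio)
n(NaOH) in the whole flask = 4.921 × 10^-3 × 200.0/25.00 = 0.03937 mol
mass of NaOH = 0.03937 × 40.00 = 1.575 g
% NaOH = 1.575 / 3.140 × 100 = 50.15 %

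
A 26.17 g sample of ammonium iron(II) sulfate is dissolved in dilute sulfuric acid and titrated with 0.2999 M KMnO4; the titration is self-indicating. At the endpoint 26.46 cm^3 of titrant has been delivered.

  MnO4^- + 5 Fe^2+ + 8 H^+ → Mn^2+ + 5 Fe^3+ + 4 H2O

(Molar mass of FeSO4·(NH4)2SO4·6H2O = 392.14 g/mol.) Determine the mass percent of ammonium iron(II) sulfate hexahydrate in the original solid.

n(KMnO4) = 0.02646 L × 0.2999 mol/L = 7.935 × 10^-3 mol
From the 5:1 ratio, n(FeSO4·(NH4)2SO4·6H2O) = 5/1 × 7.935 × 10^-3 = 0.03968 mol
mass of FeSO4·(NH4)2SO4·6H2O = 0.03968 × 392.14 g/mol = 15.56 g
% FeSO4·(NH4)2SO4·6H2O = 15.56 / 26.17 × 100 = 59.45 %

59.45 %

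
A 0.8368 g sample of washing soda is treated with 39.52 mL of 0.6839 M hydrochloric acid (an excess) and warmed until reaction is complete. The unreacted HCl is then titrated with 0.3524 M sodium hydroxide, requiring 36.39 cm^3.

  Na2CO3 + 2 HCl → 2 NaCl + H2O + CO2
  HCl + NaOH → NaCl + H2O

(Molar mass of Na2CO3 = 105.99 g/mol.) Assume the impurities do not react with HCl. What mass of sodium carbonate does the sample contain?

n(HCl) added = 0.03952 × 0.6839 = 0.02703 mol
n(NaOH) used in back-titration = 0.03639 × 0.3524 = 0.01282 mol
n(HCl) left over = 0.01282 mol (1:1 ratio)
n(HCl) consumed by analyte = 0.02703 − 0.01282 = 0.01420 mol
From the 1:2 ratio, n(Na2CO3) = 1/2 × 0.01420 = 7.102 × 10^-3 mol
mass of Na2CO3 = 7.102 × 10^-3 × 105.99 = 0.7527 g

0.7527 g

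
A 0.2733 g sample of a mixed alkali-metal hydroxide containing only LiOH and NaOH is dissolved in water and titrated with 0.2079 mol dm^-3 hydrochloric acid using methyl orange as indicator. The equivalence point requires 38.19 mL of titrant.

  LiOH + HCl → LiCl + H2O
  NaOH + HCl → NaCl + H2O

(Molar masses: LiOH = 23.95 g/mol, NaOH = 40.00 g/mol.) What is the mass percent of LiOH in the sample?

24.18 %

n(HCl) = 0.03819 × 0.2079 = 7.940 × 10^-3 mol
Let x = n(LiOH), y = n(NaOH).
Titrant: 1x + 1y = 7.940 × 10^-3;  mass: 23.95x + 40.00y = 0.2733
Solving, x = 2.759 × 10^-3 mol, y = 5.180 × 10^-3 mol
mass of LiOH = 2.759 × 10^-3 × 23.95 = 0.06609 g
% LiOH = 0.06609 / 0.2733 × 100 = 24.18 %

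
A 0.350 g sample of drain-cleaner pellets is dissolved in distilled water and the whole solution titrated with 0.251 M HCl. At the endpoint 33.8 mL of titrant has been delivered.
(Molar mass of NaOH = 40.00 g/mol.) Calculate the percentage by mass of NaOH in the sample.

97.0 %

NaOH + HCl → NaCl + H2O
n(HCl) = 0.0338 L × 0.251 mol/L = 8.48 × 10^-3 mol
n(NaOH) = 8.48 × 10^-3 mol (1:1 ratio)
mass of NaOH = 8.48 × 10^-3 × 40.00 g/mol = 0.339 g
% NaOH = 0.339 / 0.350 × 100 = 97.0 %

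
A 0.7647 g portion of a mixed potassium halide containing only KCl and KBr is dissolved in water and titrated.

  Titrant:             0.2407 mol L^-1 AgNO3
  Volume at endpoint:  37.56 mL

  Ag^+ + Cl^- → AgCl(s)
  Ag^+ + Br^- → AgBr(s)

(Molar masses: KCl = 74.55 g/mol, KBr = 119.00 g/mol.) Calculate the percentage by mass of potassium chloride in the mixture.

n(AgNO3) = 0.03756 × 0.2407 = 9.041 × 10^-3 mol
Let x = n(KCl), y = n(KBr).
Titrant: 1x + 1y = 9.041 × 10^-3;  mass: 74.55x + 119.00y = 0.7647
Solving, x = 7.000 × 10^-3 mol, y = 2.041 × 10^-3 mol
mass of KCl = 7.000 × 10^-3 × 74.55 = 0.5218 g
% KCl = 0.5218 / 0.7647 × 100 = 68.24 %

68.24 %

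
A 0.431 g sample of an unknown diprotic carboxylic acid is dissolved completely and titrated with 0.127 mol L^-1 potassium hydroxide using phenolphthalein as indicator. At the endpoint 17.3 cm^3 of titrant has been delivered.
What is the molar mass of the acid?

n(KOH) = 0.0173 L × 0.127 mol/L = 2.20 × 10^-3 mol
From the 1:2 ratio, n(H2A) = 1/2 × 2.20 × 10^-3 = 1.10 × 10^-3 mol
M = m / n = 0.431 g / 1.10 × 10^-3 mol = 392 g/mol

392 g/mol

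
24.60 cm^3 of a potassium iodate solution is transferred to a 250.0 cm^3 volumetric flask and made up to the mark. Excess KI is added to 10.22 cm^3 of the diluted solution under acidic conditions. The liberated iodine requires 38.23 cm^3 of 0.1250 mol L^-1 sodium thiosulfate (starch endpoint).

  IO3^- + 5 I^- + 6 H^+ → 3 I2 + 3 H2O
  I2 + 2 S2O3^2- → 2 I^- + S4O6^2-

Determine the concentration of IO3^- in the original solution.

0.7920 mol/L

n(S2O3^2-) = 0.03823 × 0.1250 = 4.779 × 10^-3 mol
n(I2) = n(S2O3^2-)/2 = 2.389 × 10^-3 mol
From the 1:3 ratio, n(IO3^-) in the aliquot = 1/3 × 2.389 × 10^-3 = 7.965 × 10^-4 mol
[IO3^-]_dilute = 7.965 × 10^-4 / 0.01022 = 0.07793 mol/L
[IO3^-]_original = 0.07793 × 250.0/24.60 = 0.7920 mol/L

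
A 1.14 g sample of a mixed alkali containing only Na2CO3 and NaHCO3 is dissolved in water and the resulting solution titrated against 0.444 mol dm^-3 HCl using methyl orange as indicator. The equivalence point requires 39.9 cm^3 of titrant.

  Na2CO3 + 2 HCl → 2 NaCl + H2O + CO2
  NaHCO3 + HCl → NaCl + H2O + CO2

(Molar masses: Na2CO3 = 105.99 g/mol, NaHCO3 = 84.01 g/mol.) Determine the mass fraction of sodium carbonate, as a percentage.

52.2 %

n(HCl) = 0.0399 × 0.444 = 0.0177 mol
Let x = n(Na2CO3), y = n(NaHCO3).
Titrant: 2x + 1y = 0.0177;  mass: 105.99x + 84.01y = 1.14
Solving, x = 5.61 × 10^-3 mol, y = 6.49 × 10^-3 mol
mass of Na2CO3 = 5.61 × 10^-3 × 105.99 = 0.595 g
% Na2CO3 = 0.595 / 1.14 × 100 = 52.2 %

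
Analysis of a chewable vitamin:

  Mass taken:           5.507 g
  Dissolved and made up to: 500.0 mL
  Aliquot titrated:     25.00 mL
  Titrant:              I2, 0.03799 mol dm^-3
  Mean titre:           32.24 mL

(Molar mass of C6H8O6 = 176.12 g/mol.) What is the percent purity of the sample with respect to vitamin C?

78.34 %

C6H8O6 + I2 → C6H6O6 + 2 HI
n(I2) per titration = 0.03224 × 0.03799 = 1.225 × 10^-3 mol
n(C6H8O6) in each aliquot = 1.225 × 10^-3 mol (1:1 ratio)
n(C6H8O6) in the whole flask = 1.225 × 10^-3 × 500.0/25.00 = 0.02450 mol
mass of C6H8O6 = 0.02450 × 176.12 = 4.314 g
% C6H8O6 = 4.314 / 5.507 × 100 = 78.34 %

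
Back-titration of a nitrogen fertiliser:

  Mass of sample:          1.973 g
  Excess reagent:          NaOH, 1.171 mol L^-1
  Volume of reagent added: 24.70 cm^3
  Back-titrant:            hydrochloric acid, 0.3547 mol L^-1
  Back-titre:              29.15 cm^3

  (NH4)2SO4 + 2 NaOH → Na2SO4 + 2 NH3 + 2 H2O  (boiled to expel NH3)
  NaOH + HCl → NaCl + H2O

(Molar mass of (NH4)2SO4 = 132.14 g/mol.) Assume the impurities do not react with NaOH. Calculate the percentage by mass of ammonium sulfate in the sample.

62.23 %

n(NaOH) added = 0.02470 × 1.171 = 0.02892 mol
n(HCl) used in back-titration = 0.02915 × 0.3547 = 0.01034 mol
n(NaOH) left over = 0.01034 mol (1:1 ratio)
n(NaOH) consumed by analyte = 0.02892 − 0.01034 = 0.01858 mol
From the 1:2 ratio, n((NH4)2SO4) = 1/2 × 0.01858 = 9.292 × 10^-3 mol
mass of (NH4)2SO4 = 9.292 × 10^-3 × 132.14 = 1.228 g
% (NH4)2SO4 = 1.228 / 1.973 × 100 = 62.23 %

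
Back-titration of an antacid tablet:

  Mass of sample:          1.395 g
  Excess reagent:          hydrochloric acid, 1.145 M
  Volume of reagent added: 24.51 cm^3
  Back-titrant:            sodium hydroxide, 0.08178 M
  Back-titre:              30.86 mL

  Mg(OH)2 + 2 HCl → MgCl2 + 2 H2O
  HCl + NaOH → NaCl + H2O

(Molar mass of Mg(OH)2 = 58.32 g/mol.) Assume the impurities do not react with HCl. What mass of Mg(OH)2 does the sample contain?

0.7448 g

n(HCl) added = 0.02451 × 1.145 = 0.02806 mol
n(NaOH) used in back-titration = 0.03086 × 0.08178 = 2.524 × 10^-3 mol
n(HCl) left over = 2.524 × 10^-3 mol (1:1 ratio)
n(HCl) consumed by analyte = 0.02806 − 2.524 × 10^-3 = 0.02554 mol
From the 1:2 ratio, n(Mg(OH)2) = 1/2 × 0.02554 = 0.01277 mol
mass of Mg(OH)2 = 0.01277 × 58.32 = 0.7448 g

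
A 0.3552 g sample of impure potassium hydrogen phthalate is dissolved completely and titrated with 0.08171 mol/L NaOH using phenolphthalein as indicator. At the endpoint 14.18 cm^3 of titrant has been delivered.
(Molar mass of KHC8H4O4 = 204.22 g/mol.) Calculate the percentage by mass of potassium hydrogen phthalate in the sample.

KHC8H4O4 + NaOH → KNaC8H4O4 + H2O
n(NaOH) = 0.01418 L × 0.08171 mol/L = 1.159 × 10^-3 mol
n(KHC8H4O4) = 1.159 × 10^-3 mol (1:1 ratio)
mass of KHC8H4O4 = 1.159 × 10^-3 × 204.22 g/mol = 0.2366 g
% KHC8H4O4 = 0.2366 / 0.3552 × 100 = 66.62 %

66.62 %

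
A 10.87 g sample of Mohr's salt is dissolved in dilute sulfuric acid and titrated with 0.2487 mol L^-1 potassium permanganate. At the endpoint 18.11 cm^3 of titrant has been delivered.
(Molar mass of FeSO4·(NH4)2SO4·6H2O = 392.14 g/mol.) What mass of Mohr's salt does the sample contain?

MnO4^- + 5 Fe^2+ + 8 H^+ → Mn^2+ + 5 Fe^3+ + 4 H2O
n(KMnO4) = 0.01811 L × 0.2487 mol/L = 4.504 × 10^-3 mol
From the 5:1 ratio, n(FeSO4·(NH4)2SO4·6H2O) = 5/1 × 4.504 × 10^-3 = 0.02252 mol
mass of FeSO4·(NH4)2SO4·6H2O = 0.02252 × 392.14 g/mol = 8.831 g

8.831 g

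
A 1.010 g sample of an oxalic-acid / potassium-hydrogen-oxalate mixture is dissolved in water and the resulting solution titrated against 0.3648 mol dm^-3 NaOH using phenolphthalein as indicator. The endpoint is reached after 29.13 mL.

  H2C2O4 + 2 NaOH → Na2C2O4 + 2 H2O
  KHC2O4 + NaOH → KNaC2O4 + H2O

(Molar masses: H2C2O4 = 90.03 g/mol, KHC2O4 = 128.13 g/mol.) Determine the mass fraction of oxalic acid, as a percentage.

18.85 %

n(NaOH) = 0.02913 × 0.3648 = 0.01063 mol
Let x = n(H2C2O4), y = n(KHC2O4).
Titrant: 2x + 1y = 0.01063;  mass: 90.03x + 128.13y = 1.010
Solving, x = 2.115 × 10^-3 mol, y = 6.396 × 10^-3 mol
mass of H2C2O4 = 2.115 × 10^-3 × 90.03 = 0.1904 g
% H2C2O4 = 0.1904 / 1.010 × 100 = 18.85 %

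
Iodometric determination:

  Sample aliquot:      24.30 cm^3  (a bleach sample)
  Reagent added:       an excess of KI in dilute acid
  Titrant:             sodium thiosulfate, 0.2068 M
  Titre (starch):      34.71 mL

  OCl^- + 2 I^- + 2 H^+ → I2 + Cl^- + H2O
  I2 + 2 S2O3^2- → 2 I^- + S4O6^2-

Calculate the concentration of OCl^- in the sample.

0.1477 M

n(S2O3^2-) = 0.03471 × 0.2068 = 7.178 × 10^-3 mol
n(I2) = n(S2O3^2-)/2 = 3.589 × 10^-3 mol
n(OCl^-) in the aliquot = 3.589 × 10^-3 mol (1:1 ratio)
[OCl^-] = 3.589 × 10^-3 / 0.02430 = 0.1477 mol/L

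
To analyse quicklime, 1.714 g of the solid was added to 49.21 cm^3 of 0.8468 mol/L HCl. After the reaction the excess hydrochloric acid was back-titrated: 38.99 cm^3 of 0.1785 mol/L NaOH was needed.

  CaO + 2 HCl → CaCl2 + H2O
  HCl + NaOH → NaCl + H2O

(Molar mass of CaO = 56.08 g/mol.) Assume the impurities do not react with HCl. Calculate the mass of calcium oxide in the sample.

n(HCl) added = 0.04921 × 0.8468 = 0.04167 mol
n(NaOH) used in back-titration = 0.03899 × 0.1785 = 6.960 × 10^-3 mol
n(HCl) left over = 6.960 × 10^-3 mol (1:1 ratio)
n(HCl) consumed by analyte = 0.04167 − 6.960 × 10^-3 = 0.03471 mol
From the 1:2 ratio, n(CaO) = 1/2 × 0.03471 = 0.01736 mol
mass of CaO = 0.01736 × 56.08 = 0.9733 g

0.9733 g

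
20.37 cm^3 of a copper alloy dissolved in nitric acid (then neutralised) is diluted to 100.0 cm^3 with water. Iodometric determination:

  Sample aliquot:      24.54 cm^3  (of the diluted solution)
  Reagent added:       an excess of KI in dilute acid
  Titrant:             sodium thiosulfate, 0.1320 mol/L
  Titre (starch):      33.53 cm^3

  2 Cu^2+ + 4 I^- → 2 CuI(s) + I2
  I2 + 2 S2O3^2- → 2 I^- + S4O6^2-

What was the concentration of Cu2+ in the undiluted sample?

0.8854 mol/L

n(S2O3^2-) = 0.03353 × 0.1320 = 4.426 × 10^-3 mol
n(I2) = n(S2O3^2-)/2 = 2.213 × 10^-3 mol
From the 2:1 ratio, n(Cu2+) in the aliquot = 2/1 × 2.213 × 10^-3 = 4.426 × 10^-3 mol
[Cu2+]_dilute = 4.426 × 10^-3 / 0.02454 = 0.1804 mol/L
[Cu2+]_original = 0.1804 × 100.0/20.37 = 0.8854 mol/L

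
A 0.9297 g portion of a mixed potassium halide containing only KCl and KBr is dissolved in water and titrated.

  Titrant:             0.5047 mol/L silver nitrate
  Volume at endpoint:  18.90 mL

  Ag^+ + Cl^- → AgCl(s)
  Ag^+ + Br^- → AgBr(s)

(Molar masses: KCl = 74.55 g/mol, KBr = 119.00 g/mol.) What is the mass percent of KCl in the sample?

37.06 %

n(AgNO3) = 0.01890 × 0.5047 = 9.539 × 10^-3 mol
Let x = n(KCl), y = n(KBr).
Titrant: 1x + 1y = 9.539 × 10^-3;  mass: 74.55x + 119.00y = 0.9297
Solving, x = 4.621 × 10^-3 mol, y = 4.917 × 10^-3 mol
mass of KCl = 4.621 × 10^-3 × 74.55 = 0.3445 g
% KCl = 0.3445 / 0.9297 × 100 = 37.06 %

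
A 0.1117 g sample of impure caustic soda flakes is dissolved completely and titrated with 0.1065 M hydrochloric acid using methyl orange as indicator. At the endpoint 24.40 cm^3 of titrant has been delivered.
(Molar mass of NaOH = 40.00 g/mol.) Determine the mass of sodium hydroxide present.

NaOH + HCl → NaCl + H2O
n(HCl) = 0.02440 L × 0.1065 mol/L = 2.599 × 10^-3 mol
n(NaOH) = 2.599 × 10^-3 mol (1:1 ratio)
mass of NaOH = 2.599 × 10^-3 × 40.00 g/mol = 0.1039 g

0.1039 g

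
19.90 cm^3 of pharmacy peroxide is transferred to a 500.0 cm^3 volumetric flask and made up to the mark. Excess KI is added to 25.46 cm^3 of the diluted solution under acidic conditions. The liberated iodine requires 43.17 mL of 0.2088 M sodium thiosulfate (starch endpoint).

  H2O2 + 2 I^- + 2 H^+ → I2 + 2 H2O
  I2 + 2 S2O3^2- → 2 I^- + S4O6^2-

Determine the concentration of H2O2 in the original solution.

4.448 M

n(S2O3^2-) = 0.04317 × 0.2088 = 9.014 × 10^-3 mol
n(I2) = n(S2O3^2-)/2 = 4.507 × 10^-3 mol
n(H2O2) in the aliquot = 4.507 × 10^-3 mol (1:1 ratio)
[H2O2]_dilute = 4.507 × 10^-3 / 0.02546 = 0.1770 mol/L
[H2O2]_original = 0.1770 × 500.0/19.90 = 4.448 mol/L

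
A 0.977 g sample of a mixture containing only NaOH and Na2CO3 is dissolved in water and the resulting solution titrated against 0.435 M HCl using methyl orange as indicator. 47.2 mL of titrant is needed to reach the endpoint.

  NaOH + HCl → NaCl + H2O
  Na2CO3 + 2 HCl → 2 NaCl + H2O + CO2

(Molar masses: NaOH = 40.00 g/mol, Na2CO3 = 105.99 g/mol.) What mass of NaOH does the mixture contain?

0.342 g

n(HCl) = 0.0472 × 0.435 = 0.0205 mol
Let x = n(NaOH), y = n(Na2CO3).
Titrant: 1x + 2y = 0.0205;  mass: 40.00x + 105.99y = 0.977
Solving, x = 8.55 × 10^-3 mol, y = 5.99 × 10^-3 mol
mass of NaOH = 8.55 × 10^-3 × 40.00 = 0.342 g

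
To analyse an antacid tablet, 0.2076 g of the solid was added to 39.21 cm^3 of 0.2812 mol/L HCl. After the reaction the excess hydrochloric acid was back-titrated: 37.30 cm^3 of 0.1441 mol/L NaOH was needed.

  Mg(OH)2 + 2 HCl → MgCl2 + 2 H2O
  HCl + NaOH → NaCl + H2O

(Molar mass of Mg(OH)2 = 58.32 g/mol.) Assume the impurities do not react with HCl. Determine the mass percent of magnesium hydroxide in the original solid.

n(HCl) added = 0.03921 × 0.2812 = 0.01103 mol
n(NaOH) used in back-titration = 0.03730 × 0.1441 = 5.375 × 10^-3 mol
n(HCl) left over = 5.375 × 10^-3 mol (1:1 ratio)
n(HCl) consumed by analyte = 0.01103 − 5.375 × 10^-3 = 5.651 × 10^-3 mol
From the 1:2 ratio, n(Mg(OH)2) = 1/2 × 5.651 × 10^-3 = 2.825 × 10^-3 mol
mass of Mg(OH)2 = 2.825 × 10^-3 × 58.32 = 0.1648 g
% Mg(OH)2 = 0.1648 / 0.2076 × 100 = 79.37 %

79.37 %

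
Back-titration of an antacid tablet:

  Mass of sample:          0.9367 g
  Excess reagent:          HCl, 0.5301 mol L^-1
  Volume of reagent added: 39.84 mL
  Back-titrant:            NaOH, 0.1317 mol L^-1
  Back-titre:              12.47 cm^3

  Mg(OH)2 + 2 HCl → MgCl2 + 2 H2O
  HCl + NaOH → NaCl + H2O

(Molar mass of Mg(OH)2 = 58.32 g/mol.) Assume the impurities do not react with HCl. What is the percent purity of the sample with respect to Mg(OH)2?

60.63 %

n(HCl) added = 0.03984 × 0.5301 = 0.02112 mol
n(NaOH) used in back-titration = 0.01247 × 0.1317 = 1.642 × 10^-3 mol
n(HCl) left over = 1.642 × 10^-3 mol (1:1 ratio)
n(HCl) consumed by analyte = 0.02112 − 1.642 × 10^-3 = 0.01948 mol
From the 1:2 ratio, n(Mg(OH)2) = 1/2 × 0.01948 = 9.738 × 10^-3 mol
mass of Mg(OH)2 = 9.738 × 10^-3 × 58.32 = 0.5679 g
% Mg(OH)2 = 0.5679 / 0.9367 × 100 = 60.63 %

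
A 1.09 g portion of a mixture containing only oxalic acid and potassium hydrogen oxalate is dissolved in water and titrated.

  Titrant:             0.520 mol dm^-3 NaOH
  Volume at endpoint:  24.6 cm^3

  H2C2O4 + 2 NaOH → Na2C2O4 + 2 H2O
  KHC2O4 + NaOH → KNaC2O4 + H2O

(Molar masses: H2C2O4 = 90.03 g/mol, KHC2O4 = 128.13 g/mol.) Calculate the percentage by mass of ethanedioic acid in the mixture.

27.3 %

n(NaOH) = 0.0246 × 0.520 = 0.0128 mol
Let x = n(H2C2O4), y = n(KHC2O4).
Titrant: 2x + 1y = 0.0128;  mass: 90.03x + 128.13y = 1.09
Solving, x = 3.30 × 10^-3 mol, y = 6.19 × 10^-3 mol
mass of H2C2O4 = 3.30 × 10^-3 × 90.03 = 0.297 g
% H2C2O4 = 0.297 / 1.09 × 100 = 27.3 %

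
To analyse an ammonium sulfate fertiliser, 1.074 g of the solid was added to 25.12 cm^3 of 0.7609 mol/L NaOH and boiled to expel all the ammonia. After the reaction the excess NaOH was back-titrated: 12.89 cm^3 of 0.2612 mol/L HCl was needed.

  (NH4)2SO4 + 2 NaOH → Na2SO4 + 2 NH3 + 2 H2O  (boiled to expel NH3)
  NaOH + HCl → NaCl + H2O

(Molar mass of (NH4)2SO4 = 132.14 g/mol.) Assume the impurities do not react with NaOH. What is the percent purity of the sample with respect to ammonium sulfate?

96.87 %

n(NaOH) added = 0.02512 × 0.7609 = 0.01911 mol
n(HCl) used in back-titration = 0.01289 × 0.2612 = 3.367 × 10^-3 mol
n(NaOH) left over = 3.367 × 10^-3 mol (1:1 ratio)
n(NaOH) consumed by analyte = 0.01911 − 3.367 × 10^-3 = 0.01575 mol
From the 1:2 ratio, n((NH4)2SO4) = 1/2 × 0.01575 = 7.873 × 10^-3 mol
mass of (NH4)2SO4 = 7.873 × 10^-3 × 132.14 = 1.040 g
% (NH4)2SO4 = 1.040 / 1.074 × 100 = 96.87 %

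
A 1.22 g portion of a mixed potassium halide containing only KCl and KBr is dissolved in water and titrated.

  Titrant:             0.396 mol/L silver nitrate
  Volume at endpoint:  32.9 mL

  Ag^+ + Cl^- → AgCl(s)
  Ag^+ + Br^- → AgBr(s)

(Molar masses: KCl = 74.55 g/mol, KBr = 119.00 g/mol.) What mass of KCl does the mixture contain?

0.554 g

n(AgNO3) = 0.0329 × 0.396 = 0.0130 mol
Let x = n(KCl), y = n(KBr).
Titrant: 1x + 1y = 0.0130;  mass: 74.55x + 119.00y = 1.22
Solving, x = 7.43 × 10^-3 mol, y = 5.60 × 10^-3 mol
mass of KCl = 7.43 × 10^-3 × 74.55 = 0.554 g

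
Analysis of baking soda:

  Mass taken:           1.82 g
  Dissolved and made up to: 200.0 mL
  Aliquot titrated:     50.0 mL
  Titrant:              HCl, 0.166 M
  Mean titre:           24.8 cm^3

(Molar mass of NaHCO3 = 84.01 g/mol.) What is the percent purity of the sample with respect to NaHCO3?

NaHCO3 + HCl → NaCl + H2O + CO2
n(HCl) per titration = 0.0248 × 0.166 = 4.12 × 10^-3 mol
n(NaHCO3) in each aliquot = 4.12 × 10^-3 mol (1:1 ratio)
n(NaHCO3) in the whole flask = 4.12 × 10^-3 × 200.0/50.0 = 0.0165 mol
mass of NaHCO3 = 0.0165 × 84.01 = 1.38 g
% NaHCO3 = 1.38 / 1.82 × 100 = 76.0 %

76.0 %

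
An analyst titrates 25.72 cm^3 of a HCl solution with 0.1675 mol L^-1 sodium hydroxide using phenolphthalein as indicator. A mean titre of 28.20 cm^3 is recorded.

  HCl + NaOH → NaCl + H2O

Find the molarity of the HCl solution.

0.1837 mol/L

n(NaOH) = 0.02820 L × 0.1675 mol/L = 4.724 × 10^-3 mol
n(HCl) = 4.724 × 10^-3 mol (1:1 mole ratio)
[HCl] = 4.724 × 10^-3 mol / 0.02572 L = 0.1837 mol/L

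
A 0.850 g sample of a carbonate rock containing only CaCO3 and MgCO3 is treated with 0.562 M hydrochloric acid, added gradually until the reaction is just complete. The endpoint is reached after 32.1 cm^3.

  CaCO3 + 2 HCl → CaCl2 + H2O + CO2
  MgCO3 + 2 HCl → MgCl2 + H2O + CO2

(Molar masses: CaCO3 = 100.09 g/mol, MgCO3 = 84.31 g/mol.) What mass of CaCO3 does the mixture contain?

0.568 g

n(HCl) = 0.0321 × 0.562 = 0.0180 mol
Let x = n(CaCO3), y = n(MgCO3).
Titrant: 2x + 2y = 0.0180;  mass: 100.09x + 84.31y = 0.850
Solving, x = 5.67 × 10^-3 mol, y = 3.35 × 10^-3 mol
mass of CaCO3 = 5.67 × 10^-3 × 100.09 = 0.568 g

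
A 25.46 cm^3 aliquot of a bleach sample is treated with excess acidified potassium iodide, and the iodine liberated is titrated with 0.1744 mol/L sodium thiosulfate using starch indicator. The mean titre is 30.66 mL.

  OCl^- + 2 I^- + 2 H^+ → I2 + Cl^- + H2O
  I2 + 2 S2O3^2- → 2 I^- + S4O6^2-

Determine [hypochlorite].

0.1050 mol/L

n(S2O3^2-) = 0.03066 × 0.1744 = 5.347 × 10^-3 mol
n(I2) = n(S2O3^2-)/2 = 2.674 × 10^-3 mol
n(OCl^-) in the aliquot = 2.674 × 10^-3 mol (1:1 ratio)
[OCl^-] = 2.674 × 10^-3 / 0.02546 = 0.1050 mol/L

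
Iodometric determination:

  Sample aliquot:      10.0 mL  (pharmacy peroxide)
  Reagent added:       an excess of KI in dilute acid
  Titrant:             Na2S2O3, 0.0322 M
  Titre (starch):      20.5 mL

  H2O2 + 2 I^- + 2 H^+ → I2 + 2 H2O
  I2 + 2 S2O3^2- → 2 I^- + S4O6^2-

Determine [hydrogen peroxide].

0.0330 M

n(S2O3^2-) = 0.0205 × 0.0322 = 6.60 × 10^-4 mol
n(I2) = n(S2O3^2-)/2 = 3.30 × 10^-4 mol
n(H2O2) in the aliquot = 3.30 × 10^-4 mol (1:1 ratio)
[H2O2] = 3.30 × 10^-4 / 0.0100 = 0.0330 mol/L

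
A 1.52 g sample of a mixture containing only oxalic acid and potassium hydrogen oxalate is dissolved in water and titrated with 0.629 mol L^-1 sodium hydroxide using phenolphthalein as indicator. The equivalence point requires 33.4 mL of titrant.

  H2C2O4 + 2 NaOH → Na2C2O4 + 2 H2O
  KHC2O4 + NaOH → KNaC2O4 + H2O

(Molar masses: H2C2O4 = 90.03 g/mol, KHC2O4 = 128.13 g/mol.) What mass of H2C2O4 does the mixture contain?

0.635 g

n(NaOH) = 0.0334 × 0.629 = 0.0210 mol
Let x = n(H2C2O4), y = n(KHC2O4).
Titrant: 2x + 1y = 0.0210;  mass: 90.03x + 128.13y = 1.52
Solving, x = 7.05 × 10^-3 mol, y = 6.91 × 10^-3 mol
mass of H2C2O4 = 7.05 × 10^-3 × 90.03 = 0.635 g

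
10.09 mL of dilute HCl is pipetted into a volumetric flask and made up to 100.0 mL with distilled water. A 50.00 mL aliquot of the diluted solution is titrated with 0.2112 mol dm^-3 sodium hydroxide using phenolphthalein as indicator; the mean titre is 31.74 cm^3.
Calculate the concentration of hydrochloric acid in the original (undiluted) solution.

1.329 mol/L

HCl + NaOH → NaCl + H2O
n(NaOH) = 0.03174 × 0.2112 = 6.703 × 10^-3 mol
n(HCl) in the aliquot = 6.703 × 10^-3 mol (1:1 ratio)
[HCl]_dilute = 6.703 × 10^-3 / 0.05000 = 0.1341 mol/L
Dilution factor = 100.0 / 10.09 = 9.911
[HCl]_stock = 0.1341 × 9.911 = 1.329 mol/L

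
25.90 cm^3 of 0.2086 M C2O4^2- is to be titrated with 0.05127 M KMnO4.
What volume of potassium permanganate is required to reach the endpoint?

42.15 mL

2 MnO4^- + 5 C2O4^2- + 16 H^+ → 2 Mn^2+ + 10 CO2 + 8 H2O
n(C2O4^2-) = 0.02590 L × 0.2086 mol/L = 5.403 × 10^-3 mol
From the 2:5 stoichiometry, n(KMnO4) = 2/5 × 5.403 × 10^-3 = 2.161 × 10^-3 mol
V(KMnO4) = 2.161 × 10^-3 mol / 0.05127 mol/L = 0.04215 L = 42.15 mL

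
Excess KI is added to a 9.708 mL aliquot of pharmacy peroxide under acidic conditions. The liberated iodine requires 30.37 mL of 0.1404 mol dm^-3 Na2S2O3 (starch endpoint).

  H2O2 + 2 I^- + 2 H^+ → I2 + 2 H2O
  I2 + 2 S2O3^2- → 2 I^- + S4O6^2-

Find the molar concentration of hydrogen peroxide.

n(S2O3^2-) = 0.03037 × 0.1404 = 4.264 × 10^-3 mol
n(I2) = n(S2O3^2-)/2 = 2.132 × 10^-3 mol
n(H2O2) in the aliquot = 2.132 × 10^-3 mol (1:1 ratio)
[H2O2] = 2.132 × 10^-3 / 0.009708 = 0.2196 mol/L

0.2196 mol/L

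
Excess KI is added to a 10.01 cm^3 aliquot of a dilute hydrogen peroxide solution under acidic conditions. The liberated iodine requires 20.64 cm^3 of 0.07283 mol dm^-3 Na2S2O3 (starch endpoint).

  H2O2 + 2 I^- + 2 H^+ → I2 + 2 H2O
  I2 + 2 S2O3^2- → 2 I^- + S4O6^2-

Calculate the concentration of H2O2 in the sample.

0.07509 mol/L

n(S2O3^2-) = 0.02064 × 0.07283 = 1.503 × 10^-3 mol
n(I2) = n(S2O3^2-)/2 = 7.516 × 10^-4 mol
n(H2O2) in the aliquot = 7.516 × 10^-4 mol (1:1 ratio)
[H2O2] = 7.516 × 10^-4 / 0.01001 = 0.07509 mol/L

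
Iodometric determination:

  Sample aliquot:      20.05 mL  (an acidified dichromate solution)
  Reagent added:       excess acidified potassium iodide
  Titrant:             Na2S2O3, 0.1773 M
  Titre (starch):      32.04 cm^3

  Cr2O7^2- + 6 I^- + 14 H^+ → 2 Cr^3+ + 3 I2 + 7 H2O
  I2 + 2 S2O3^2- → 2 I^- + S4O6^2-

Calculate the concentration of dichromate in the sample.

0.04722 M

n(S2O3^2-) = 0.03204 × 0.1773 = 5.681 × 10^-3 mol
n(I2) = n(S2O3^2-)/2 = 2.840 × 10^-3 mol
From the 1:3 ratio, n(Cr2O7^2-) in the aliquot = 1/3 × 2.840 × 10^-3 = 9.468 × 10^-4 mol
[Cr2O7^2-] = 9.468 × 10^-4 / 0.02005 = 0.04722 mol/L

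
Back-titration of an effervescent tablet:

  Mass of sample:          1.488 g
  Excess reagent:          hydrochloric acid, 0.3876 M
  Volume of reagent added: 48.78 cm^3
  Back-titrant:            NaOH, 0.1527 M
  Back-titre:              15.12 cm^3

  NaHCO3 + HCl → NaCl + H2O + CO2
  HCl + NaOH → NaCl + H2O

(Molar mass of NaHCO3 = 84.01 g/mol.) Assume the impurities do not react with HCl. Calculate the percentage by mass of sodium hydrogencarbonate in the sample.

93.71 %

n(HCl) added = 0.04878 × 0.3876 = 0.01891 mol
n(NaOH) used in back-titration = 0.01512 × 0.1527 = 2.309 × 10^-3 mol
n(HCl) left over = 2.309 × 10^-3 mol (1:1 ratio)
n(HCl) consumed by analyte = 0.01891 − 2.309 × 10^-3 = 0.01660 mol
n(NaHCO3) = 0.01660 mol (1:1 ratio)
mass of NaHCO3 = 0.01660 × 84.01 = 1.394 g
% NaHCO3 = 1.394 / 1.488 × 100 = 93.71 %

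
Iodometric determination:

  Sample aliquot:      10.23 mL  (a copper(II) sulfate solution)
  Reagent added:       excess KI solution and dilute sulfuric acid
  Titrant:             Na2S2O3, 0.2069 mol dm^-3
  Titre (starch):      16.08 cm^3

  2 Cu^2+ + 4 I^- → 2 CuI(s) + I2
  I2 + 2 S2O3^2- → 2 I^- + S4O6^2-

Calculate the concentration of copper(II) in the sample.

0.3252 mol/L

n(S2O3^2-) = 0.01608 × 0.2069 = 3.327 × 10^-3 mol
n(I2) = n(S2O3^2-)/2 = 1.663 × 10^-3 mol
From the 2:1 ratio, n(Cu2+) in the aliquot = 2/1 × 1.663 × 10^-3 = 3.327 × 10^-3 mol
[Cu2+] = 3.327 × 10^-3 / 0.01023 = 0.3252 mol/L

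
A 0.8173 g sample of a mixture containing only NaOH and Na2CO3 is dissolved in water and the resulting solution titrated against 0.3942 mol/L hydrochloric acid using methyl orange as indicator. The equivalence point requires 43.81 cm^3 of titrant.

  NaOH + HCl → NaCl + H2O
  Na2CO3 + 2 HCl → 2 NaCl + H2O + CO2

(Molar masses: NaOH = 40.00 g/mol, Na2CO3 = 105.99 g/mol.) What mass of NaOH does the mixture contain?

0.3014 g

n(HCl) = 0.04381 × 0.3942 = 0.01727 mol
Let x = n(NaOH), y = n(Na2CO3).
Titrant: 1x + 2y = 0.01727;  mass: 40.00x + 105.99y = 0.8173
Solving, x = 7.535 × 10^-3 mol, y = 4.867 × 10^-3 mol
mass of NaOH = 7.535 × 10^-3 × 40.00 = 0.3014 g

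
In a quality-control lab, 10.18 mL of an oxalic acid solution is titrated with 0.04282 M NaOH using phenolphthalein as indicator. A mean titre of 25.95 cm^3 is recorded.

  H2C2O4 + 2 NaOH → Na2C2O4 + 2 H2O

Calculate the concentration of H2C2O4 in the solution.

n(NaOH) = 0.02595 L × 0.04282 mol/L = 1.111 × 10^-3 mol
From the 1:2 mole ratio, n(H2C2O4) = 1/2 × 1.111 × 10^-3 = 5.556 × 10^-4 mol
[H2C2O4] = 5.556 × 10^-4 mol / 0.01018 L = 0.05458 mol/L

0.05458 M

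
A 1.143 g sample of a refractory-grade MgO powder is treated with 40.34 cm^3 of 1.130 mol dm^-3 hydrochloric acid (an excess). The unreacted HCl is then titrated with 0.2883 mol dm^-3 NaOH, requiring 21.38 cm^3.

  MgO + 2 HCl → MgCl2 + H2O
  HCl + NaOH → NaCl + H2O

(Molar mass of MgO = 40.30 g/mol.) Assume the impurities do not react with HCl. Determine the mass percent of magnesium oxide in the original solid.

69.49 %

n(HCl) added = 0.04034 × 1.130 = 0.04558 mol
n(NaOH) used in back-titration = 0.02138 × 0.2883 = 6.164 × 10^-3 mol
n(HCl) left over = 6.164 × 10^-3 mol (1:1 ratio)
n(HCl) consumed by analyte = 0.04558 − 6.164 × 10^-3 = 0.03942 mol
From the 1:2 ratio, n(MgO) = 1/2 × 0.03942 = 0.01971 mol
mass of MgO = 0.01971 × 40.30 = 0.7943 g
% MgO = 0.7943 / 1.143 × 100 = 69.49 %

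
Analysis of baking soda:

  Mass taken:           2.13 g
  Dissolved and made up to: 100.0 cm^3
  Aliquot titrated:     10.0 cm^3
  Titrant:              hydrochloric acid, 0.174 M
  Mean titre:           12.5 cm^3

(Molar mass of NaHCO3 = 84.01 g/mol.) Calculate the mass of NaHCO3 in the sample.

NaHCO3 + HCl → NaCl + H2O + CO2
n(HCl) per titration = 0.0125 × 0.174 = 2.17 × 10^-3 mol
n(NaHCO3) in each aliquot = 2.17 × 10^-3 mol (1:1 ratio)
n(NaHCO3) in the whole flask = 2.17 × 10^-3 × 100.0/10.0 = 0.0217 mol
mass of NaHCO3 = 0.0217 × 84.01 = 1.83 g

1.83 g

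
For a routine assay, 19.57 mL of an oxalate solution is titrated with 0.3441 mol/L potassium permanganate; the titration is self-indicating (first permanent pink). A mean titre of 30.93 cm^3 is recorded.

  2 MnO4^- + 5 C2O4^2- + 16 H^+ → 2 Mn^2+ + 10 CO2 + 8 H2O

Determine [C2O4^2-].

n(KMnO4) = 0.03093 L × 0.3441 mol/L = 0.01064 mol
From the 5:2 mole ratio, n(C2O4^2-) = 5/2 × 0.01064 = 0.02661 mol
[C2O4^2-] = 0.02661 mol / 0.01957 L = 1.360 mol/L

1.360 mol/L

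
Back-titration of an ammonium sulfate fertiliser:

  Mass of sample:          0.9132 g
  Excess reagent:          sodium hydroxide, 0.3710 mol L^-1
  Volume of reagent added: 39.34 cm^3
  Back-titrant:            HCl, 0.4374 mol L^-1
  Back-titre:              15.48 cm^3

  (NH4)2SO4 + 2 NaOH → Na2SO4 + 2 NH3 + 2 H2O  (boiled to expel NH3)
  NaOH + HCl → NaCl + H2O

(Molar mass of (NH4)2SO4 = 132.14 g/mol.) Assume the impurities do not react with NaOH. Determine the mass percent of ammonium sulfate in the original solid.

n(NaOH) added = 0.03934 × 0.3710 = 0.01460 mol
n(HCl) used in back-titration = 0.01548 × 0.4374 = 6.771 × 10^-3 mol
n(NaOH) left over = 6.771 × 10^-3 mol (1:1 ratio)
n(NaOH) consumed by analyte = 0.01460 − 6.771 × 10^-3 = 7.824 × 10^-3 mol
From the 1:2 ratio, n((NH4)2SO4) = 1/2 × 7.824 × 10^-3 = 3.912 × 10^-3 mol
mass of (NH4)2SO4 = 3.912 × 10^-3 × 132.14 = 0.5169 g
% (NH4)2SO4 = 0.5169 / 0.9132 × 100 = 56.61 %

56.61 %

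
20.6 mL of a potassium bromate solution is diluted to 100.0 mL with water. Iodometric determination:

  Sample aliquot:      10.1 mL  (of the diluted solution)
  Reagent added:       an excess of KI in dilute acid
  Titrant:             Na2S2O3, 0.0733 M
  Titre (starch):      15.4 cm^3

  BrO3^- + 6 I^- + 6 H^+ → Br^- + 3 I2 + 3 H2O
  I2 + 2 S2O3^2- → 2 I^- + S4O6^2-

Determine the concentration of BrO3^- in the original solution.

0.0904 M

n(S2O3^2-) = 0.0154 × 0.0733 = 1.13 × 10^-3 mol
n(I2) = n(S2O3^2-)/2 = 5.64 × 10^-4 mol
From the 1:3 ratio, n(BrO3^-) in the aliquot = 1/3 × 5.64 × 10^-4 = 1.88 × 10^-4 mol
[BrO3^-]_dilute = 1.88 × 10^-4 / 0.0101 = 0.0186 mol/L
[BrO3^-]_original = 0.0186 × 100.0/20.6 = 0.0904 mol/L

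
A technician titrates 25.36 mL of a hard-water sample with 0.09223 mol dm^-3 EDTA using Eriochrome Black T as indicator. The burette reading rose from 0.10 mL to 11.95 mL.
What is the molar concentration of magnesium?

0.04310 mol/L

Mg^2+ + EDTA^4- → [Mg(EDTA)]^2-
n(EDTA) = 0.01185 L × 0.09223 mol/L = 1.093 × 10^-3 mol
n(Mg2+) = 1.093 × 10^-3 mol (1:1 mole ratio)
[Mg2+] = 1.093 × 10^-3 mol / 0.02536 L = 0.04310 mol/L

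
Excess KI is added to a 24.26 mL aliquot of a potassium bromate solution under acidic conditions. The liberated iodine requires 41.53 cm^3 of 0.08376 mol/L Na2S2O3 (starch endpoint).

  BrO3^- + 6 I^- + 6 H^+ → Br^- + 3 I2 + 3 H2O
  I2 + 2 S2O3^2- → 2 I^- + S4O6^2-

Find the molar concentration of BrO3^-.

0.02390 mol/L

n(S2O3^2-) = 0.04153 × 0.08376 = 3.479 × 10^-3 mol
n(I2) = n(S2O3^2-)/2 = 1.739 × 10^-3 mol
From the 1:3 ratio, n(BrO3^-) in the aliquot = 1/3 × 1.739 × 10^-3 = 5.798 × 10^-4 mol
[BrO3^-] = 5.798 × 10^-4 / 0.02426 = 0.02390 mol/L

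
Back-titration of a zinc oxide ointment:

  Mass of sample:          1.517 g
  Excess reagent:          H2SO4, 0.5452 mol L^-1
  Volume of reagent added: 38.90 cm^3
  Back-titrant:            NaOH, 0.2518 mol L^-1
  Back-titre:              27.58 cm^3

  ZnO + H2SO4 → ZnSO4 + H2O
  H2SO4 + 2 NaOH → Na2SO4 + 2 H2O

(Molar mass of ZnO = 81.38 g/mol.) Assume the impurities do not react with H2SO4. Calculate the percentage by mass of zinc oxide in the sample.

95.15 %

n(H2SO4) added = 0.03890 × 0.5452 = 0.02121 mol
n(NaOH) used in back-titration = 0.02758 × 0.2518 = 6.945 × 10^-3 mol
From the 1:2 ratio, n(H2SO4) left over = 1/2 × 6.945 × 10^-3 = 3.472 × 10^-3 mol
n(H2SO4) consumed by analyte = 0.02121 − 3.472 × 10^-3 = 0.01774 mol
n(ZnO) = 0.01774 mol (1:1 ratio)
mass of ZnO = 0.01774 × 81.38 = 1.443 g
% ZnO = 1.443 / 1.517 × 100 = 95.15 %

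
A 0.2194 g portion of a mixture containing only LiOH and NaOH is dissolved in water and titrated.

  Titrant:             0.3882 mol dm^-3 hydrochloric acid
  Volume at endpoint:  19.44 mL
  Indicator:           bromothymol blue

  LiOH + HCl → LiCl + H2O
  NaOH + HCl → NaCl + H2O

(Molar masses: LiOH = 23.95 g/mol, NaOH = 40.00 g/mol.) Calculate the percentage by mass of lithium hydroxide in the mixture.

n(HCl) = 0.01944 × 0.3882 = 7.547 × 10^-3 mol
Let x = n(LiOH), y = n(NaOH).
Titrant: 1x + 1y = 7.547 × 10^-3;  mass: 23.95x + 40.00y = 0.2194
Solving, x = 5.138 × 10^-3 mol, y = 2.409 × 10^-3 mol
mass of LiOH = 5.138 × 10^-3 × 23.95 = 0.1231 g
% LiOH = 0.1231 / 0.2194 × 100 = 56.09 %

56.09 %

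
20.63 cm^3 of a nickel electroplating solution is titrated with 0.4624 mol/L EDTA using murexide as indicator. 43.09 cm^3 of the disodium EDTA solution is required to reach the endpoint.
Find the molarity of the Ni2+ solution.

0.9658 mol/L

Ni^2+ + EDTA^4- → [Ni(EDTA)]^2-
n(EDTA) = 0.04309 L × 0.4624 mol/L = 0.01992 mol
n(Ni2+) = 0.01992 mol (1:1 mole ratio)
[Ni2+] = 0.01992 mol / 0.02063 L = 0.9658 mol/L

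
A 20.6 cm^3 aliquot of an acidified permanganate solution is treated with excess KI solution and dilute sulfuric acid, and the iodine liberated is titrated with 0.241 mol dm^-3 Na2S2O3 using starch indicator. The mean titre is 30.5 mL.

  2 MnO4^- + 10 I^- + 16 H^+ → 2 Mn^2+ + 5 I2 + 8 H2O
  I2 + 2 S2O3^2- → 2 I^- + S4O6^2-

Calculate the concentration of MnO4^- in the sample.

0.0714 mol/L

n(S2O3^2-) = 0.0305 × 0.241 = 7.35 × 10^-3 mol
n(I2) = n(S2O3^2-)/2 = 3.68 × 10^-3 mol
From the 2:5 ratio, n(MnO4^-) in the aliquot = 2/5 × 3.68 × 10^-3 = 1.47 × 10^-3 mol
[MnO4^-] = 1.47 × 10^-3 / 0.0206 = 0.0714 mol/L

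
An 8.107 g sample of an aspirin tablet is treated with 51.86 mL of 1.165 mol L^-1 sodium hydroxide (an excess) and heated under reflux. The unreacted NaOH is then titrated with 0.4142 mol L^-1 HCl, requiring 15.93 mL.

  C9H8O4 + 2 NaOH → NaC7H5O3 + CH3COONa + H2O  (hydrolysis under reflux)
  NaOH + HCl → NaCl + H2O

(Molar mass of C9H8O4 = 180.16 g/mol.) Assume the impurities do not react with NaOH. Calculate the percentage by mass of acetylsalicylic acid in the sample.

59.80 %

n(NaOH) added = 0.05186 × 1.165 = 0.06042 mol
n(HCl) used in back-titration = 0.01593 × 0.4142 = 6.598 × 10^-3 mol
n(NaOH) left over = 6.598 × 10^-3 mol (1:1 ratio)
n(NaOH) consumed by analyte = 0.06042 − 6.598 × 10^-3 = 0.05382 mol
From the 1:2 ratio, n(C9H8O4) = 1/2 × 0.05382 = 0.02691 mol
mass of C9H8O4 = 0.02691 × 180.16 = 4.848 g
% C9H8O4 = 4.848 / 8.107 × 100 = 59.80 %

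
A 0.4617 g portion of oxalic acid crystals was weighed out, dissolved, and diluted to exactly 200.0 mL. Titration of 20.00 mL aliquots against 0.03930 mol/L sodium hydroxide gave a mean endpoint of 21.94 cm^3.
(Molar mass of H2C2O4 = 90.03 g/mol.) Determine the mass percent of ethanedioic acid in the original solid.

H2C2O4 + 2 NaOH → Na2C2O4 + 2 H2O
n(NaOH) per titration = 0.02194 × 0.03930 = 8.622 × 10^-4 mol
From the 1:2 ratio, n(H2C2O4) in each aliquot = 1/2 × 8.622 × 10^-4 = 4.311 × 10^-4 mol
n(H2C2O4) in the whole flask = 4.311 × 10^-4 × 200.0/20.00 = 4.311 × 10^-3 mol
mass of H2C2O4 = 4.311 × 10^-3 × 90.03 = 0.3881 g
% H2C2O4 = 0.3881 / 0.4617 × 100 = 84.07 %

84.07 %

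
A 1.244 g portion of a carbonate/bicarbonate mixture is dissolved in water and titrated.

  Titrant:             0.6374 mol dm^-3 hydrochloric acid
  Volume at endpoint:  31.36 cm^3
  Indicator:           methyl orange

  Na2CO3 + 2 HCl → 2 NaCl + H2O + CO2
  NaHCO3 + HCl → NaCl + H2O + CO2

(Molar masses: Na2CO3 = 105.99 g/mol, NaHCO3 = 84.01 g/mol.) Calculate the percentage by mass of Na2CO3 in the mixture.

59.79 %

n(HCl) = 0.03136 × 0.6374 = 0.01999 mol
Let x = n(Na2CO3), y = n(NaHCO3).
Titrant: 2x + 1y = 0.01999;  mass: 105.99x + 84.01y = 1.244
Solving, x = 7.017 × 10^-3 mol, y = 5.955 × 10^-3 mol
mass of Na2CO3 = 7.017 × 10^-3 × 105.99 = 0.7437 g
% Na2CO3 = 0.7437 / 1.244 × 100 = 59.79 %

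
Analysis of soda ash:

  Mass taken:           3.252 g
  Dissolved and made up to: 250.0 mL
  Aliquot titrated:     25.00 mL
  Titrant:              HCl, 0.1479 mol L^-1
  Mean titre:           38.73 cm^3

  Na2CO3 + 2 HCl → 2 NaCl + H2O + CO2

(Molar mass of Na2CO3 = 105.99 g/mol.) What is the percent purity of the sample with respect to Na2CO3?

93.35 %

n(HCl) per titration = 0.03873 × 0.1479 = 5.728 × 10^-3 mol
From the 1:2 ratio, n(Na2CO3) in each aliquot = 1/2 × 5.728 × 10^-3 = 2.864 × 10^-3 mol
n(Na2CO3) in the whole flask = 2.864 × 10^-3 × 250.0/25.00 = 0.02864 mol
mass of Na2CO3 = 0.02864 × 105.99 = 3.036 g
% Na2CO3 = 3.036 / 3.252 × 100 = 93.35 %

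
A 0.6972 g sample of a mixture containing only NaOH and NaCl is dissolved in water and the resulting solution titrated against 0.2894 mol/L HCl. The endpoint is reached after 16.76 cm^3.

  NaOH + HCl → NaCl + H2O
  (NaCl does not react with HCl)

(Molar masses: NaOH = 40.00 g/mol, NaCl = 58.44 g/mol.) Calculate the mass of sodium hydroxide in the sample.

n(HCl) = 0.01676 × 0.2894 = 4.850 × 10^-3 mol
Let x = n(NaOH), y = n(NaCl).
Titrant: 1x = 4.850 × 10^-3;  mass: 40.00x + 58.44y = 0.6972
Solving, x = 4.850 × 10^-3 mol, y = 8.610 × 10^-3 mol
mass of NaOH = 4.850 × 10^-3 × 40.00 = 0.1940 g

0.1940 g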